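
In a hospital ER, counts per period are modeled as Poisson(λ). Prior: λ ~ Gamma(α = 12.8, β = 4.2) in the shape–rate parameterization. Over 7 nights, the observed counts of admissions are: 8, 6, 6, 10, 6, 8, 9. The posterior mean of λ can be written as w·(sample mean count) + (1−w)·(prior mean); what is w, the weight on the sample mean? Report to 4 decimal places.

0.6250

With a Gamma(shape α, rate β) prior, the Poisson likelihood is conjugate: the posterior is Gamma(α + ΣXᵢ, β + n).
Posterior mean = (α₀+S)/(β₀+n) = [n/(β₀+n)]·(S/n) + [β₀/(β₀+n)]·(α₀/β₀), so only n and β₀ enter the weight.
Weight on data w = n/(β₀+n) = 7/(4.2+7) = 7/11.2 = 0.6250.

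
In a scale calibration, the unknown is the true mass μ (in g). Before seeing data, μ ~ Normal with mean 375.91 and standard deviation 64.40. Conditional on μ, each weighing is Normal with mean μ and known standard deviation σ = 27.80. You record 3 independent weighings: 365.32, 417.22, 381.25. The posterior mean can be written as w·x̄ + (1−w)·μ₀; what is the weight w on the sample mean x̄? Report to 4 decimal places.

0.9415

For Normal data with known variance σ², a Normal(μ₀, σ₀²) prior on μ is conjugate. Posterior precision = 1/σ₀² + n/σ²; posterior mean is the precision-weighted average of μ₀ and x̄.
σ₀² = 64.40² = 4147.36, σ² = 27.80² = 772.84. Prior precision 1/σ₀² = 1/4147.36; data precision n/σ² = 3/772.84.
w = (n/σ²)/(1/σ₀² + n/σ²) = n·σ₀²/(σ² + n·σ₀²) = 3·4147.36/(772.84 + 3·4147.36) = 12442.08/13214.92 = 0.9415.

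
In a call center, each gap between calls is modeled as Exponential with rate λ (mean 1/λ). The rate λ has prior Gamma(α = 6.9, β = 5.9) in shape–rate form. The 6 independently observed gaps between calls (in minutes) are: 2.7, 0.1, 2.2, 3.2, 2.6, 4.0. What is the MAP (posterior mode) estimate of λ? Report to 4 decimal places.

With a Gamma(shape α, rate β) prior on the exponential rate λ, the posterior after n observations with total T = Σxᵢ is Gamma(α+n, β+T).
Sum of observations T = 14.8 minutes; n = 6.
Posterior: Gamma(6.9+6, 5.9+14.8) = Gamma(12.9, 20.7).
Mode = (α−1)/β = 0.5749.

0.5749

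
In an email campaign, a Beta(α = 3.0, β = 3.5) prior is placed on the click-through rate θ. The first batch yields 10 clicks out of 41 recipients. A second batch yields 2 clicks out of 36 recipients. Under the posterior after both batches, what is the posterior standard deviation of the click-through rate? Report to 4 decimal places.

0.0418

The Beta prior is conjugate to a Binomial/Bernoulli likelihood; the update adds successes to α and failures to β.
After batch 1: Beta(3.0+10, 3.5+31) = Beta(13.0, 34.5).
After batch 2: Beta(13.0+2, 34.5+34) = Beta(15.0, 68.5).
Var = αβ/((α+β)²(α+β+1)) = 15.0·68.5/(83.5²·84.5) = 0.00174402; SD = √0.00174402 = 0.0418.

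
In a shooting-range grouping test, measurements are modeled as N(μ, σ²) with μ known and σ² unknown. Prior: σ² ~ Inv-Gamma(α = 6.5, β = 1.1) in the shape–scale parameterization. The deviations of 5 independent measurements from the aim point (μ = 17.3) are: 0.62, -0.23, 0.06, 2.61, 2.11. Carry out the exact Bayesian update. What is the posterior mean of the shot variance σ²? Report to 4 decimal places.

0.8691

With known mean μ and an Inverse-Gamma(α, β) prior on σ², the Normal likelihood is conjugate: posterior is Inv-Gamma(α + n/2, β + Σ(xᵢ−μ)²/2).
Σ(xᵢ−μ)² = (0.62)² + (-0.23)² + (0.06)² + (2.61)² + (2.11)² = 11.7051.
Posterior: Inv-Gamma(6.5 + 5/2, 1.1 + 11.7051/2) = Inv-Gamma(9.00, 6.95255).
E[σ²|data] = β/(α−1) = 6.95255/8.00 = 0.8691.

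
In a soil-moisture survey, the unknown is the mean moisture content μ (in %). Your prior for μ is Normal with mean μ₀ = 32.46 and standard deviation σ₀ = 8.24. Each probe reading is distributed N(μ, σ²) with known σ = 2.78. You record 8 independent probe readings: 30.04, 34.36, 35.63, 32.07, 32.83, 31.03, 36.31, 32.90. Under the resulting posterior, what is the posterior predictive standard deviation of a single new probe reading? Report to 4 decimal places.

2.9463

For Normal data with known variance σ², a Normal(μ₀, σ₀²) prior on μ is conjugate. Posterior precision = 1/σ₀² + n/σ²; posterior mean is the precision-weighted average of μ₀ and x̄.
σ₀² = 8.24² = 67.8976, σ² = 2.78² = 7.7284; σ² + n·σ₀² = 7.7284 + 8·67.8976 = 550.9092.
Posterior precision = 1/σ₀² + n/σ² = 1/67.8976 + 8/7.7284 = (σ² + n·σ₀²)/(σ₀²σ²) = 550.9092/(67.8976·7.7284); posterior variance σₙ² = σ₀²σ²/(σ² + n·σ₀²) = 67.8976·7.7284/550.9092 = 0.952498.
Predictive variance for one new observation = σₙ² + σ² = 67.8976·7.7284/550.9092 + 7.7284 = σ²·(σ₀² + 550.9092)/550.9092 = 7.7284·618.8068/550.9092 = 8.680898; SD = √(7.7284·618.8068/550.9092) = 2.9463.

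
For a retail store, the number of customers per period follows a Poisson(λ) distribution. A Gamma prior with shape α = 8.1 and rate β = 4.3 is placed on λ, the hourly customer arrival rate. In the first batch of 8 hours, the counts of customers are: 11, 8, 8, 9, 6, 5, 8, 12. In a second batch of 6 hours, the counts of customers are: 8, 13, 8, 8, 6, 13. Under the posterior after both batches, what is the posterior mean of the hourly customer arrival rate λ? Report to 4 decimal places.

With a Gamma(shape α, rate β) prior, the Poisson likelihood is conjugate: the posterior is Gamma(α + ΣXᵢ, β + n).
Batch 1: sum of counts S = 67 over n = 8 hours.
After batch 1: Gamma(α+S, β+n) = Gamma(8.1+67, 4.3+8) = Gamma(75.1, 12.3).
Batch 2: sum of counts S = 56 over n = 6 hours.
After batch 2: Gamma(α+S, β+n) = Gamma(75.1+56, 12.3+6) = Gamma(131.1, 18.3).
Posterior mean = α/β = 131.1/18.3 = 7.1639.

7.1639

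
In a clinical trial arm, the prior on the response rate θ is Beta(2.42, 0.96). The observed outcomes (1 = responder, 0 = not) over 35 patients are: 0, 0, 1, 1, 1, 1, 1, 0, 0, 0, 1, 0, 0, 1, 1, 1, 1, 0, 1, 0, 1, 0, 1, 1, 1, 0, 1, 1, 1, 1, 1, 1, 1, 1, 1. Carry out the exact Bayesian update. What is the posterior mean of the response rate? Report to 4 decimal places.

0.6884

The Beta prior is conjugate to a Binomial/Bernoulli likelihood; the update adds successes to α and failures to β.
Posterior: Beta(α+k, β+n−k) = Beta(2.42+24, 0.96+11) = Beta(26.42, 11.96).
Posterior mean = α/(α+β) = 26.42/38.38 = 0.6884.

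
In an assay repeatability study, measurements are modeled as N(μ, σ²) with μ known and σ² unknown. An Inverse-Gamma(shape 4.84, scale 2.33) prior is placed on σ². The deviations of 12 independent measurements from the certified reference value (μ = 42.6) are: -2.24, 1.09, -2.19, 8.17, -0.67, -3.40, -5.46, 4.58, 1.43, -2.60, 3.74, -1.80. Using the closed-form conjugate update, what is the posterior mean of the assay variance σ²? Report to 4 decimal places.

With known mean μ and an Inverse-Gamma(α, β) prior on σ², the Normal likelihood is conjugate: posterior is Inv-Gamma(α + n/2, β + Σ(xᵢ−μ)²/2).
Σ(xᵢ−μ)² = (-2.24)² + (1.09)² + (-2.19)² + (8.17)² + (-0.67)² + (-3.40)² + (-5.46)² + (4.58)² + (1.43)² + (-2.60)² + (3.74)² + (-1.80)² = 166.5801.
Posterior: Inv-Gamma(4.84 + 12/2, 2.33 + 166.5801/2) = Inv-Gamma(10.84, 85.62005).
E[σ²|data] = β/(α−1) = 85.62005/9.84 = 8.7012.

8.7012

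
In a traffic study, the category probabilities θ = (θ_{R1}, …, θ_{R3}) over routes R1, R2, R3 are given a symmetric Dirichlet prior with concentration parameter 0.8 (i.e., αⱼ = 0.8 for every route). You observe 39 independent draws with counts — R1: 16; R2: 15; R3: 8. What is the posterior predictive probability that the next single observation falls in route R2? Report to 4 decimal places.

The Dirichlet prior is conjugate to the Multinomial likelihood: each posterior αⱼ = prior αⱼ + observed count nⱼ.
Posterior concentration: (16.8, 15.8, 8.8), total = 41.4.
P(next = R2 | data) = α_{R2}/Σα = 0.3816.

0.3816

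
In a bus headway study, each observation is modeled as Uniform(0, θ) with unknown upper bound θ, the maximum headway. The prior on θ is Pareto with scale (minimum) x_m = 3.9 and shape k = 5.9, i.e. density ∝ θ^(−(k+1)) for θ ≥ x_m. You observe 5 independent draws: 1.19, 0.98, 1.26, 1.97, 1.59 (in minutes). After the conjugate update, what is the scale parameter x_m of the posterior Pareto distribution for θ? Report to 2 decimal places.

3.90

A Pareto(scale x_m, shape k) prior on the upper bound θ of Uniform(0, θ) is conjugate: posterior is Pareto(max(x_m, max xᵢ), k + n).
Sample maximum = 1.97; prior scale x_m = 3.9 → posterior scale = max = 3.90.
Posterior shape = 5.9 + 5 = 10.9.
Posterior scale x_m = 3.90.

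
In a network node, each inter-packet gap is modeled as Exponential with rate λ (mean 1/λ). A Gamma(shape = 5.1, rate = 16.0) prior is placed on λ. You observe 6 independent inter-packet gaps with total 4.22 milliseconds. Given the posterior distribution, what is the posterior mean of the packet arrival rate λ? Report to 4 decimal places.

0.5490

With a Gamma(shape α, rate β) prior on the exponential rate λ, the posterior after n observations with total T = Σxᵢ is Gamma(α+n, β+T).
Posterior: Gamma(5.1+6, 16.0+4.22) = Gamma(11.1, 20.22).
Posterior mean of λ = α/β = 11.1/20.22 = 0.5490.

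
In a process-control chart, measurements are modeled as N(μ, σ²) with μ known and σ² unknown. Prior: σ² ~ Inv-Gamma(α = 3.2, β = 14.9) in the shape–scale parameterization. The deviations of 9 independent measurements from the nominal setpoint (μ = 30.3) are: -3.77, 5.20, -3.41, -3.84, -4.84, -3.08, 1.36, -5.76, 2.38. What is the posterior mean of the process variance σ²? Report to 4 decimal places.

With known mean μ and an Inverse-Gamma(α, β) prior on σ², the Normal likelihood is conjugate: posterior is Inv-Gamma(α + n/2, β + Σ(xᵢ−μ)²/2).
Σ(xᵢ−μ)² = (-3.77)² + (5.20)² + (-3.41)² + (-3.84)² + (-4.84)² + (-3.08)² + (1.36)² + (-5.76)² + (2.38)² = 141.2302.
Posterior: Inv-Gamma(3.2 + 9/2, 14.9 + 141.2302/2) = Inv-Gamma(7.70, 85.51510).
E[σ²|data] = β/(α−1) = 85.51510/6.70 = 12.7634.

12.7634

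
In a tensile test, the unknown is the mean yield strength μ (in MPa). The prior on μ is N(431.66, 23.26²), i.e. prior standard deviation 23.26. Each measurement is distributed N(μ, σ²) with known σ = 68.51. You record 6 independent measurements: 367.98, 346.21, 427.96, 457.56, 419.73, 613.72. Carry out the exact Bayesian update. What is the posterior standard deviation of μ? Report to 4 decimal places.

17.8838

For Normal data with known variance σ², a Normal(μ₀, σ₀²) prior on μ is conjugate. Posterior precision = 1/σ₀² + n/σ²; posterior mean is the precision-weighted average of μ₀ and x̄.
σ₀² = 23.26² = 541.0276, σ² = 68.51² = 4693.6201; σ² + n·σ₀² = 4693.6201 + 6·541.0276 = 7939.7857.
Posterior precision = 1/σ₀² + n/σ² = 1/541.0276 + 6/4693.6201 = (σ² + n·σ₀²)/(σ₀²σ²) = 7939.7857/(541.0276·4693.6201); posterior variance σₙ² = σ₀²σ²/(σ² + n·σ₀²) = 541.0276·4693.6201/7939.7857 = 319.829541.
Posterior SD = √σₙ² = √(541.0276·4693.6201/7939.7857) = 17.8838.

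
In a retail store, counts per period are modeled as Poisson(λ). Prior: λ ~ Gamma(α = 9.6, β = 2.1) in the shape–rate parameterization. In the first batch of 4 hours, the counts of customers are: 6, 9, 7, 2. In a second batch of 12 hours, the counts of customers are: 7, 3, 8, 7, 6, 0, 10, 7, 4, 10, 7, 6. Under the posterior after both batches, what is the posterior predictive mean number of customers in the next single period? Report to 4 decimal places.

6.0000

With a Gamma(shape α, rate β) prior, the Poisson likelihood is conjugate: the posterior is Gamma(α + ΣXᵢ, β + n).
Batch 1: sum of counts S = 24 over n = 4 hours.
After batch 1: Gamma(α+S, β+n) = Gamma(9.6+24, 2.1+4) = Gamma(33.6, 6.1).
Batch 2: sum of counts S = 75 over n = 12 hours.
After batch 2: Gamma(α+S, β+n) = Gamma(33.6+75, 6.1+12) = Gamma(108.6, 18.1).
The predictive distribution for one future period is NegBinom with mean α/β = 6.0000.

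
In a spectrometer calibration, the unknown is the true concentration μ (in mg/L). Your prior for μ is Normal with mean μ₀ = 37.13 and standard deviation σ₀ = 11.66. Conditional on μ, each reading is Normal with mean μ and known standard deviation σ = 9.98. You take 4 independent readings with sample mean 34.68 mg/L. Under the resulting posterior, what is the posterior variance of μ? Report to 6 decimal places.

21.045621

For Normal data with known variance σ², a Normal(μ₀, σ₀²) prior on μ is conjugate. Posterior precision = 1/σ₀² + n/σ²; posterior mean is the precision-weighted average of μ₀ and x̄.
σ₀² = 11.66² = 135.9556, σ² = 9.98² = 99.6004; σ² + n·σ₀² = 99.6004 + 4·135.9556 = 643.4228.
Posterior precision = 1/σ₀² + n/σ² = 1/135.9556 + 4/99.6004 = (σ² + n·σ₀²)/(σ₀²σ²) = 643.4228/(135.9556·99.6004); posterior variance σₙ² = σ₀²σ²/(σ² + n·σ₀²) = 135.9556·99.6004/643.4228 = 21.045621.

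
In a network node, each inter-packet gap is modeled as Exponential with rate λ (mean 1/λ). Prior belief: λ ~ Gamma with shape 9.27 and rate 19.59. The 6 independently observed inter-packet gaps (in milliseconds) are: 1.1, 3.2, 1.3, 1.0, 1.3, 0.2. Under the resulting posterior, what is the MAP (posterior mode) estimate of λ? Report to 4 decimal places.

With a Gamma(shape α, rate β) prior on the exponential rate λ, the posterior after n observations with total T = Σxᵢ is Gamma(α+n, β+T).
Sum of observations T = 8.1 milliseconds; n = 6.
Posterior: Gamma(9.27+6, 19.59+8.1) = Gamma(15.27, 27.69).
Mode = (α−1)/β = 0.5153.

0.5153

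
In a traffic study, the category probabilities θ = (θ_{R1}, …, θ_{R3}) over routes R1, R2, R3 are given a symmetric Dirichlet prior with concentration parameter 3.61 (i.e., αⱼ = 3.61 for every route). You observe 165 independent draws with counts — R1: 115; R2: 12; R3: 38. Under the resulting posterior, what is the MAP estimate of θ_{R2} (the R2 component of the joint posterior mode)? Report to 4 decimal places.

0.0845

The Dirichlet prior is conjugate to the Multinomial likelihood: each posterior αⱼ = prior αⱼ + observed count nⱼ.
Posterior concentration: (118.61, 15.61, 41.61), total = 175.83.
Joint mode component: (α_{R2}−1)/(Σα−K) = 14.61/172.83 = 0.0845.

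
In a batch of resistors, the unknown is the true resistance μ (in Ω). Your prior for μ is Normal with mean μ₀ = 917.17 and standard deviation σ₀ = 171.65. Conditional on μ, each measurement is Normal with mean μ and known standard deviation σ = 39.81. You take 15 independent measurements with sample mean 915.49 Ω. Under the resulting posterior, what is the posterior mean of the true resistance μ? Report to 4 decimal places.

915.4960

For Normal data with known variance σ², a Normal(μ₀, σ₀²) prior on μ is conjugate. Posterior precision = 1/σ₀² + n/σ²; posterior mean is the precision-weighted average of μ₀ and x̄.
n·x̄ = 15·915.49 = 13732.35.
σ₀² = 171.65² = 29463.7225, σ² = 39.81² = 1584.8361; σ² + n·σ₀² = 1584.8361 + 15·29463.7225 = 443540.6736.
Posterior mean = (μ₀/σ₀² + n·x̄/σ²)/(1/σ₀² + n/σ²) = (σ²·μ₀ + σ₀²·n·x̄)/(σ² + n·σ₀²) = (1584.8361·917.17 + 29463.7225·13732.35)/443540.6736 = 406059713.798712/443540.6736 = 915.4960.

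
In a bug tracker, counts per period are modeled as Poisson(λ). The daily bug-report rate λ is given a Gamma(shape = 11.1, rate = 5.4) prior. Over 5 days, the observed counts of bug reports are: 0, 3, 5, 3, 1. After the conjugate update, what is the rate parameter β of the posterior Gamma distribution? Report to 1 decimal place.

10.4

With a Gamma(shape α, rate β) prior, the Poisson likelihood is conjugate: the posterior is Gamma(α + ΣXᵢ, β + n).
Sum of counts S = 12 over n = 5 days.
Posterior: Gamma(α+S, β+n) = Gamma(11.1+12, 5.4+5) = Gamma(23.1, 10.4).
Posterior β = 10.4.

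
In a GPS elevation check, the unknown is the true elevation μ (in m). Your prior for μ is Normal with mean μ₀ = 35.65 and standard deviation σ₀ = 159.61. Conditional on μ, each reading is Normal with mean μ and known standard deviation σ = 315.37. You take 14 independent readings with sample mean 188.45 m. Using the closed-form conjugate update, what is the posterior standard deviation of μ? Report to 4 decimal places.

For Normal data with known variance σ², a Normal(μ₀, σ₀²) prior on μ is conjugate. Posterior precision = 1/σ₀² + n/σ²; posterior mean is the precision-weighted average of μ₀ and x̄.
σ₀² = 159.61² = 25475.3521, σ² = 315.37² = 99458.2369; σ² + n·σ₀² = 99458.2369 + 14·25475.3521 = 456113.1663.
Posterior precision = 1/σ₀² + n/σ² = 1/25475.3521 + 14/99458.2369 = (σ² + n·σ₀²)/(σ₀²σ²) = 456113.1663/(25475.3521·99458.2369); posterior variance σₙ² = σ₀²σ²/(σ² + n·σ₀²) = 25475.3521·99458.2369/456113.1663 = 5555.054735.
Posterior SD = √σₙ² = √(25475.3521·99458.2369/456113.1663) = 74.5322.

74.5322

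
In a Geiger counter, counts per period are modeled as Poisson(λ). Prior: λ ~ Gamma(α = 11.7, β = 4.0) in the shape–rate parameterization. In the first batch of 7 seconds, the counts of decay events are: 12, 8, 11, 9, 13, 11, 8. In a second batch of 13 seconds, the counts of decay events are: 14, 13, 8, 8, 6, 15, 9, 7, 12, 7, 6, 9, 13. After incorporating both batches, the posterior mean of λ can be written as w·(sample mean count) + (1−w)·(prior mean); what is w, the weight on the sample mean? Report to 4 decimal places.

0.8333

With a Gamma(shape α, rate β) prior, the Poisson likelihood is conjugate: the posterior is Gamma(α + ΣXᵢ, β + n).
Total number of seconds: n = 7 + 13 = 20.
Posterior mean = (α₀+S)/(β₀+n) = [n/(β₀+n)]·(S/n) + [β₀/(β₀+n)]·(α₀/β₀), so only n and β₀ enter the weight.
Weight on data w = n/(β₀+n) = 20/(4.0+20) = 20/24.0 = 0.8333.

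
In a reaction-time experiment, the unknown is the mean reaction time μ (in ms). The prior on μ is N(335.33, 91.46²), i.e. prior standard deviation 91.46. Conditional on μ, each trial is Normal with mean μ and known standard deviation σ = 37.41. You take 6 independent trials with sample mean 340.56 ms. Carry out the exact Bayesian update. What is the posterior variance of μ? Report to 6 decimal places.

For Normal data with known variance σ², a Normal(μ₀, σ₀²) prior on μ is conjugate. Posterior precision = 1/σ₀² + n/σ²; posterior mean is the precision-weighted average of μ₀ and x̄.
σ₀² = 91.46² = 8364.9316, σ² = 37.41² = 1399.5081; σ² + n·σ₀² = 1399.5081 + 6·8364.9316 = 51589.0977.
Posterior precision = 1/σ₀² + n/σ² = 1/8364.9316 + 6/1399.5081 = (σ² + n·σ₀²)/(σ₀²σ²) = 51589.0977/(8364.9316·1399.5081); posterior variance σₙ² = σ₀²σ²/(σ² + n·σ₀²) = 8364.9316·1399.5081/51589.0977 = 226.923712.

226.923712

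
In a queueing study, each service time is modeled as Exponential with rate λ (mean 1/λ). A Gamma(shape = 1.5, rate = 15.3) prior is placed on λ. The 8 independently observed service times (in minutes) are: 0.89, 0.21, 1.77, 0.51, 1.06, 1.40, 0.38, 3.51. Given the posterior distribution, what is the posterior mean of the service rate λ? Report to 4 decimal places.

With a Gamma(shape α, rate β) prior on the exponential rate λ, the posterior after n observations with total T = Σxᵢ is Gamma(α+n, β+T).
Sum of observations T = 9.73 minutes; n = 8.
Posterior: Gamma(1.5+8, 15.3+9.73) = Gamma(9.5, 25.03).
Posterior mean of λ = α/β = 9.5/25.03 = 0.3795.

0.3795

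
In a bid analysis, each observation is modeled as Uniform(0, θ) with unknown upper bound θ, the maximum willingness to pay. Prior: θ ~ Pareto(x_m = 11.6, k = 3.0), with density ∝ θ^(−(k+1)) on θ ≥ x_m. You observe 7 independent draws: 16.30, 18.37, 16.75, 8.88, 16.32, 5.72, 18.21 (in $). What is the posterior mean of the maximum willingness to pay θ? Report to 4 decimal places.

20.4111

A Pareto(scale x_m, shape k) prior on the upper bound θ of Uniform(0, θ) is conjugate: posterior is Pareto(max(x_m, max xᵢ), k + n).
Sample maximum = 18.37; prior scale x_m = 11.6 → posterior scale = max = 18.37.
Posterior shape = 3.0 + 7 = 10.0.
E[θ|data] = k·x_m/(k−1) = 10.0·18.37/9.0 = 20.4111.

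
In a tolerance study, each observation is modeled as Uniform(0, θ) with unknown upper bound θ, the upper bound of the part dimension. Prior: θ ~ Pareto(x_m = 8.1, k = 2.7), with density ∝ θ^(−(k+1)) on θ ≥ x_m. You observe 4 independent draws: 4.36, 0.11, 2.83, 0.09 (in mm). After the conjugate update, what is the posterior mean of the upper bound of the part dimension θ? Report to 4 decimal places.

A Pareto(scale x_m, shape k) prior on the upper bound θ of Uniform(0, θ) is conjugate: posterior is Pareto(max(x_m, max xᵢ), k + n).
Sample maximum = 4.36; prior scale x_m = 8.1 → posterior scale = max = 8.10.
Posterior shape = 2.7 + 4 = 6.7.
E[θ|data] = k·x_m/(k−1) = 6.7·8.10/5.7 = 9.5211.

9.5211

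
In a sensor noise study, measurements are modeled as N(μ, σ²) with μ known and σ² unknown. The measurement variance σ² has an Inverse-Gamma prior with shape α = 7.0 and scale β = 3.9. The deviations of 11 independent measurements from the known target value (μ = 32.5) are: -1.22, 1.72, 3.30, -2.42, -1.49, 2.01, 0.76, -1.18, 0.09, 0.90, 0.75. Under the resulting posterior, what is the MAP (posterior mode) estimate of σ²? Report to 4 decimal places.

With known mean μ and an Inverse-Gamma(α, β) prior on σ², the Normal likelihood is conjugate: posterior is Inv-Gamma(α + n/2, β + Σ(xᵢ−μ)²/2).
Σ(xᵢ−μ)² = (-1.22)² + (1.72)² + (3.30)² + (-2.42)² + (-1.49)² + (2.01)² + (0.76)² + (-1.18)² + (0.09)² + (0.90)² + (0.75)² = 30.8040.
Posterior: Inv-Gamma(7.0 + 11/2, 3.9 + 30.8040/2) = Inv-Gamma(12.50, 19.30200).
Mode = β/(α+1) = 19.30200/13.50 = 1.4298.

1.4298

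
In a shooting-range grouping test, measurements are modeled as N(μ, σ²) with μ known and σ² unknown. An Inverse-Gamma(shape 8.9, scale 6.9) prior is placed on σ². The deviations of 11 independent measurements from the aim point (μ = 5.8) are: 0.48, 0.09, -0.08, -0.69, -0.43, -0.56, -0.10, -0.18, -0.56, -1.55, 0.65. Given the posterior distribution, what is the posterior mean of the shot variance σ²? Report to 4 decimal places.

0.6791

With known mean μ and an Inverse-Gamma(α, β) prior on σ², the Normal likelihood is conjugate: posterior is Inv-Gamma(α + n/2, β + Σ(xᵢ−μ)²/2).
Σ(xᵢ−μ)² = (0.48)² + (0.09)² + (-0.08)² + (-0.69)² + (-0.43)² + (-0.56)² + (-0.10)² + (-0.18)² + (-0.56)² + (-1.55)² + (0.65)² = 4.4005.
Posterior: Inv-Gamma(8.9 + 11/2, 6.9 + 4.4005/2) = Inv-Gamma(14.40, 9.10025).
E[σ²|data] = β/(α−1) = 9.10025/13.40 = 0.6791.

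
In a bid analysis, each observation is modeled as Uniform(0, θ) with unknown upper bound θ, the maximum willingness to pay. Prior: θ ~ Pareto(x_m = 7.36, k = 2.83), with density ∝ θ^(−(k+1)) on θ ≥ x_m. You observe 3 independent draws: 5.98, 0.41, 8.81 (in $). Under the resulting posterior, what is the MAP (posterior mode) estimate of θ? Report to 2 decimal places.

8.81

A Pareto(scale x_m, shape k) prior on the upper bound θ of Uniform(0, θ) is conjugate: posterior is Pareto(max(x_m, max xᵢ), k + n).
Sample maximum = 8.81; prior scale x_m = 7.36 → posterior scale = max = 8.81.
Posterior shape = 2.83 + 3 = 5.83.
The Pareto density is decreasing on [x_m, ∞), so the mode is x_m = 8.81.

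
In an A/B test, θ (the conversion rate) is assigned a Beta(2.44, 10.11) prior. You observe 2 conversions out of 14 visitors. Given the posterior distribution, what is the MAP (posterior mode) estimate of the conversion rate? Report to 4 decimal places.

0.1401

The Beta prior is conjugate to a Binomial/Bernoulli likelihood; the update adds successes to α and failures to β.
Posterior: Beta(α+k, β+n−k) = Beta(2.44+2, 10.11+12) = Beta(4.44, 22.11).
Mode of Beta(a,b) for a,b>1 is (a−1)/(a+b−2) = 3.44/24.55 = 0.1401.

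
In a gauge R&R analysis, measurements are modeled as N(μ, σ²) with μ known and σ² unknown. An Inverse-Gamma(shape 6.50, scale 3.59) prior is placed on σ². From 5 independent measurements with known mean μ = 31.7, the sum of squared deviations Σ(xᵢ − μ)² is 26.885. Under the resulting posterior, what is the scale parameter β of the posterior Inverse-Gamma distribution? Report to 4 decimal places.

With known mean μ and an Inverse-Gamma(α, β) prior on σ², the Normal likelihood is conjugate: posterior is Inv-Gamma(α + n/2, β + Σ(xᵢ−μ)²/2).
Posterior: Inv-Gamma(6.50 + 5/2, 3.59 + 26.885/2) = Inv-Gamma(9.00, 17.0325).
Posterior β = 17.0325.

17.0325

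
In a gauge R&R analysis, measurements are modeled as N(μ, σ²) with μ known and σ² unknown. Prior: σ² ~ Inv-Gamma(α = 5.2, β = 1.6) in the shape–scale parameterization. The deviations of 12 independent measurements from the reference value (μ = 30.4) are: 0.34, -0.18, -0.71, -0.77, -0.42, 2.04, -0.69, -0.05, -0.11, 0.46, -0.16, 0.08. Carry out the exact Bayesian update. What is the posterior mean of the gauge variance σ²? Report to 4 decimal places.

0.4665

With known mean μ and an Inverse-Gamma(α, β) prior on σ², the Normal likelihood is conjugate: posterior is Inv-Gamma(α + n/2, β + Σ(xᵢ−μ)²/2).
Σ(xᵢ−μ)² = (0.34)² + (-0.18)² + (-0.71)² + (-0.77)² + (-0.42)² + (2.04)² + (-0.69)² + (-0.05)² + (-0.11)² + (0.46)² + (-0.16)² + (0.08)² = 6.3173.
Posterior: Inv-Gamma(5.2 + 12/2, 1.6 + 6.3173/2) = Inv-Gamma(11.20, 4.75865).
E[σ²|data] = β/(α−1) = 4.75865/10.20 = 0.4665.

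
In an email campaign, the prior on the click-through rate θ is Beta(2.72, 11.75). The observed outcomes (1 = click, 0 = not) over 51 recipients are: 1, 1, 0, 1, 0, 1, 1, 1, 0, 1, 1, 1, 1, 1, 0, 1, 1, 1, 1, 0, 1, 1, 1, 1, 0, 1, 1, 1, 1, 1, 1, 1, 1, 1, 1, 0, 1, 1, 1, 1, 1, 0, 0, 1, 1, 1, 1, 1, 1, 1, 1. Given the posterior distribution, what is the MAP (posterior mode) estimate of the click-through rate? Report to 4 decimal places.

0.6888

The Beta prior is conjugate to a Binomial/Bernoulli likelihood; the update adds successes to α and failures to β.
Posterior: Beta(α+k, β+n−k) = Beta(2.72+42, 11.75+9) = Beta(44.72, 20.75).
Mode of Beta(a,b) for a,b>1 is (a−1)/(a+b−2) = 43.72/63.47 = 0.6888.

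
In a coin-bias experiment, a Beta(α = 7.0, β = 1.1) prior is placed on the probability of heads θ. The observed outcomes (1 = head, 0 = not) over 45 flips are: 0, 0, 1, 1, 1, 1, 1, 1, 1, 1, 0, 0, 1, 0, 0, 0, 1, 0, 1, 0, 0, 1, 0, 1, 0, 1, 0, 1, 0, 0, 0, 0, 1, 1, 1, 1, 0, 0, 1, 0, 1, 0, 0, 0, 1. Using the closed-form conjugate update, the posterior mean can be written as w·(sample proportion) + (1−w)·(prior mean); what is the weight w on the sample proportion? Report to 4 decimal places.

0.8475

The Beta prior is conjugate to a Binomial/Bernoulli likelihood; the update adds successes to α and failures to β.
Posterior mean = (α₀+k)/(α₀+β₀+n) = [n/(α₀+β₀+n)]·(k/n) + [(α₀+β₀)/(α₀+β₀+n)]·α₀/(α₀+β₀), so only n and the prior enter the weight.
The weight on the data is w = n/(α₀+β₀+n) = 45/(7.0+1.1+45) = 45/53.1 = 0.8475.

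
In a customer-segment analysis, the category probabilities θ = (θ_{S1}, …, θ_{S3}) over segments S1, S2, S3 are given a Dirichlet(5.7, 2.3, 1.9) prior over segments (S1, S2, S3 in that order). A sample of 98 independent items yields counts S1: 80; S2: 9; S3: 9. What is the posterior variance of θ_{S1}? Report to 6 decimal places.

The Dirichlet prior is conjugate to the Multinomial likelihood: each posterior αⱼ = prior αⱼ + observed count nⱼ.
Posterior concentration: (85.7, 11.3, 10.9), total = 107.9.
Var[θ_j] = α_j(Σα−α_j)/((Σα)²(Σα+1)) = 85.7·22.2/(107.9²·108.9) = 0.001501.

0.001501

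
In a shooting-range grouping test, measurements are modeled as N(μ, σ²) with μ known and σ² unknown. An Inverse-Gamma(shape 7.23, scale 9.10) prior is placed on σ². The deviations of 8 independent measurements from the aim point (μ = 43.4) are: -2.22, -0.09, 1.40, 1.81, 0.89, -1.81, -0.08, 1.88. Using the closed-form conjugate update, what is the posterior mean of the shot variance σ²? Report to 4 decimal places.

With known mean μ and an Inverse-Gamma(α, β) prior on σ², the Normal likelihood is conjugate: posterior is Inv-Gamma(α + n/2, β + Σ(xᵢ−μ)²/2).
Σ(xᵢ−μ)² = (-2.22)² + (-0.09)² + (1.40)² + (1.81)² + (0.89)² + (-1.81)² + (-0.08)² + (1.88)² = 17.7816.
Posterior: Inv-Gamma(7.23 + 8/2, 9.10 + 17.7816/2) = Inv-Gamma(11.23, 17.99080).
E[σ²|data] = β/(α−1) = 17.99080/10.23 = 1.7586.

1.7586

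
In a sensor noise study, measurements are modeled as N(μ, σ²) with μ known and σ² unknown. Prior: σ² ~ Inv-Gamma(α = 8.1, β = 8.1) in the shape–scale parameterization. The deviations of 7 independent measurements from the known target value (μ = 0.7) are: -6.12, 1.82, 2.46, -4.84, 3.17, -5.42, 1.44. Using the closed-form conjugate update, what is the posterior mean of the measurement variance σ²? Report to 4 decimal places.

With known mean μ and an Inverse-Gamma(α, β) prior on σ², the Normal likelihood is conjugate: posterior is Inv-Gamma(α + n/2, β + Σ(xᵢ−μ)²/2).
Σ(xᵢ−μ)² = (-6.12)² + (1.82)² + (2.46)² + (-4.84)² + (3.17)² + (-5.42)² + (1.44)² = 111.7429.
Posterior: Inv-Gamma(8.1 + 7/2, 8.1 + 111.7429/2) = Inv-Gamma(11.60, 63.97145).
E[σ²|data] = β/(α−1) = 63.97145/10.60 = 6.0350.

6.0350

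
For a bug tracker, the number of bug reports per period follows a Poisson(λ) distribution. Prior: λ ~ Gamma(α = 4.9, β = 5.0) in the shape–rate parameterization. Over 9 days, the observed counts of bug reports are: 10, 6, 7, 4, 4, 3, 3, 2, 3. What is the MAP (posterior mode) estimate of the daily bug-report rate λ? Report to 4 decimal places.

With a Gamma(shape α, rate β) prior, the Poisson likelihood is conjugate: the posterior is Gamma(α + ΣXᵢ, β + n).
Sum of counts S = 42 over n = 9 days.
Posterior: Gamma(α+S, β+n) = Gamma(4.9+42, 5.0+9) = Gamma(46.9, 14.0).
Mode of Gamma(α,β) for α≥1 is (α−1)/β = 45.9/14.0 = 3.2786.

3.2786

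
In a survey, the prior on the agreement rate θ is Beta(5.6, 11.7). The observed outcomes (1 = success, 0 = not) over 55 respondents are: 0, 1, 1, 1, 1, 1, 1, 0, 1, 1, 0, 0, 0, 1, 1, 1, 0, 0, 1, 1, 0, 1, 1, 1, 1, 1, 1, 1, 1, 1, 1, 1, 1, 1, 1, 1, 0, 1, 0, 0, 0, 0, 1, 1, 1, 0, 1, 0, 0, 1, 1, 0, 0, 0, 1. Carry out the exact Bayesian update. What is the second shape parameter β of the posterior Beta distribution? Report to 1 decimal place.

30.7

The Beta prior is conjugate to a Binomial/Bernoulli likelihood; the update adds successes to α and failures to β.
Posterior: Beta(α+k, β+n−k) = Beta(5.6+36, 11.7+19) = Beta(41.6, 30.7).
Posterior β = 30.7.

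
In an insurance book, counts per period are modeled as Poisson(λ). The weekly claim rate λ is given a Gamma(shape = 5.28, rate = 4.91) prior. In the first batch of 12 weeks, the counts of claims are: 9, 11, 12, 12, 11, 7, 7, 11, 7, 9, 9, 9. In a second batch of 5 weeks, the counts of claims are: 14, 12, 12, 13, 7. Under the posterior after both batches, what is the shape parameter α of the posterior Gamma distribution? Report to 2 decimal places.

177.28

With a Gamma(shape α, rate β) prior, the Poisson likelihood is conjugate: the posterior is Gamma(α + ΣXᵢ, β + n).
Batch 1: sum of counts S = 114 over n = 12 weeks.
After batch 1: Gamma(α+S, β+n) = Gamma(5.28+114, 4.91+12) = Gamma(119.28, 16.91).
Batch 2: sum of counts S = 58 over n = 5 weeks.
After batch 2: Gamma(α+S, β+n) = Gamma(119.28+58, 16.91+5) = Gamma(177.28, 21.91).
Posterior α = 177.28.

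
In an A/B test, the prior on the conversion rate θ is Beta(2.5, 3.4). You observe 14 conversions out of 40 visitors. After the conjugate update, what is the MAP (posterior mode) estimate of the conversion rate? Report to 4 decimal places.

The Beta prior is conjugate to a Binomial/Bernoulli likelihood; the update adds successes to α and failures to β.
Posterior: Beta(α+k, β+n−k) = Beta(2.5+14, 3.4+26) = Beta(16.5, 29.4).
Mode of Beta(a,b) for a,b>1 is (a−1)/(a+b−2) = 15.5/43.9 = 0.3531.

0.3531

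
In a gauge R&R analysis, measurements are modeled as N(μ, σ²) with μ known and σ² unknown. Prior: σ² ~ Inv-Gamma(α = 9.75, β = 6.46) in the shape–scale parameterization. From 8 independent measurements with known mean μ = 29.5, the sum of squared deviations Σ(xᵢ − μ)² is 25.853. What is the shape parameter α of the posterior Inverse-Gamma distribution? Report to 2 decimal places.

13.75

With known mean μ and an Inverse-Gamma(α, β) prior on σ², the Normal likelihood is conjugate: posterior is Inv-Gamma(α + n/2, β + Σ(xᵢ−μ)²/2).
Posterior: Inv-Gamma(9.75 + 8/2, 6.46 + 25.853/2) = Inv-Gamma(13.75, 19.3865).
Posterior α = 13.75.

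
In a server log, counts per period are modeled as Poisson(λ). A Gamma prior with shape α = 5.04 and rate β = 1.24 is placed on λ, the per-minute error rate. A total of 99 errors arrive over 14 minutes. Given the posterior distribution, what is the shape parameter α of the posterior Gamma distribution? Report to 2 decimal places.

With a Gamma(shape α, rate β) prior, the Poisson likelihood is conjugate: the posterior is Gamma(α + ΣXᵢ, β + n).
Posterior: Gamma(α+S, β+n) = Gamma(5.04+99, 1.24+14) = Gamma(104.04, 15.24).
Posterior α = 104.04.

104.04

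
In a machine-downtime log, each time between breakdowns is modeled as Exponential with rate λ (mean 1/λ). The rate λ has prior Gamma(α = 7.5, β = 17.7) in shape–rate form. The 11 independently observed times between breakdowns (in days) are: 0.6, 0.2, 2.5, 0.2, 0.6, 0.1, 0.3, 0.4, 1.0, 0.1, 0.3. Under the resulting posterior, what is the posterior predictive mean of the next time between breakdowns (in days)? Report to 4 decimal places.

With a Gamma(shape α, rate β) prior on the exponential rate λ, the posterior after n observations with total T = Σxᵢ is Gamma(α+n, β+T).
Sum of observations T = 6.3 days; n = 11.
Posterior: Gamma(7.5+11, 17.7+6.3) = Gamma(18.5, 24.0).
The predictive distribution for the next observation is Lomax; its mean is β/(α−1) = 24.0/17.5 = 1.3714.

1.3714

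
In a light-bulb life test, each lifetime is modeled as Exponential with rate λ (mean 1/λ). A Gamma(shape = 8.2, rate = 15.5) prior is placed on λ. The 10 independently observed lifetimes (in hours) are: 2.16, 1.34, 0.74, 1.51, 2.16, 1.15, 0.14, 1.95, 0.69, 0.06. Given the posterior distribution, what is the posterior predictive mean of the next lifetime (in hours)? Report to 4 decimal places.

1.5930

With a Gamma(shape α, rate β) prior on the exponential rate λ, the posterior after n observations with total T = Σxᵢ is Gamma(α+n, β+T).
Sum of observations T = 11.90 hours; n = 10.
Posterior: Gamma(8.2+10, 15.5+11.90) = Gamma(18.2, 27.40).
The predictive distribution for the next observation is Lomax; its mean is β/(α−1) = 27.40/17.2 = 1.5930.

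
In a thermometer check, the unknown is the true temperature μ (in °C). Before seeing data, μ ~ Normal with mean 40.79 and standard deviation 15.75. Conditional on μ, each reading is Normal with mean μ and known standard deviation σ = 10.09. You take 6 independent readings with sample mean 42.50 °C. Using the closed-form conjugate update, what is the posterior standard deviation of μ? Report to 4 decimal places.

For Normal data with known variance σ², a Normal(μ₀, σ₀²) prior on μ is conjugate. Posterior precision = 1/σ₀² + n/σ²; posterior mean is the precision-weighted average of μ₀ and x̄.
σ₀² = 15.75² = 248.0625, σ² = 10.09² = 101.8081; σ² + n·σ₀² = 101.8081 + 6·248.0625 = 1590.1831.
Posterior precision = 1/σ₀² + n/σ² = 1/248.0625 + 6/101.8081 = (σ² + n·σ₀²)/(σ₀²σ²) = 1590.1831/(248.0625·101.8081); posterior variance σₙ² = σ₀²σ²/(σ² + n·σ₀²) = 248.0625·101.8081/1590.1831 = 15.881675.
Posterior SD = √σₙ² = √(248.0625·101.8081/1590.1831) = 3.9852.

3.9852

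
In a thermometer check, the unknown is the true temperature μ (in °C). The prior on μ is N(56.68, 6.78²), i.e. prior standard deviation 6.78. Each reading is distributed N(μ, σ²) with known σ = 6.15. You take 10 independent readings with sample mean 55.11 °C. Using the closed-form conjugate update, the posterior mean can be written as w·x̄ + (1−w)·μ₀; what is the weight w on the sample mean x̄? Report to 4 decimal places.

For Normal data with known variance σ², a Normal(μ₀, σ₀²) prior on μ is conjugate. Posterior precision = 1/σ₀² + n/σ²; posterior mean is the precision-weighted average of μ₀ and x̄.
σ₀² = 6.78² = 45.9684, σ² = 6.15² = 37.8225. Prior precision 1/σ₀² = 1/45.9684; data precision n/σ² = 10/37.8225.
w = (n/σ²)/(1/σ₀² + n/σ²) = n·σ₀²/(σ² + n·σ₀²) = 10·45.9684/(37.8225 + 10·45.9684) = 459.684/497.5065 = 0.9240.

0.9240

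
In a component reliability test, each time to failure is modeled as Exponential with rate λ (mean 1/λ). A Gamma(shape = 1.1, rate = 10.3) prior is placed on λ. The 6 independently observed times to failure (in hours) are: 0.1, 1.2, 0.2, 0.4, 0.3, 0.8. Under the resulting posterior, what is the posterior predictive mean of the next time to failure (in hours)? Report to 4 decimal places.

With a Gamma(shape α, rate β) prior on the exponential rate λ, the posterior after n observations with total T = Σxᵢ is Gamma(α+n, β+T).
Sum of observations T = 3.0 hours; n = 6.
Posterior: Gamma(1.1+6, 10.3+3.0) = Gamma(7.1, 13.3).
The predictive distribution for the next observation is Lomax; its mean is β/(α−1) = 13.3/6.1 = 2.1803.

2.1803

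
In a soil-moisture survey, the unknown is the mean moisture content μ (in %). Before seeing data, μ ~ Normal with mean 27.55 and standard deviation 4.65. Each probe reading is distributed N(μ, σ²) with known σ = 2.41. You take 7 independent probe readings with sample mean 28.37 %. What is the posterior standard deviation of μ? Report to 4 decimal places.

0.8939

For Normal data with known variance σ², a Normal(μ₀, σ₀²) prior on μ is conjugate. Posterior precision = 1/σ₀² + n/σ²; posterior mean is the precision-weighted average of μ₀ and x̄.
σ₀² = 4.65² = 21.6225, σ² = 2.41² = 5.8081; σ² + n·σ₀² = 5.8081 + 7·21.6225 = 157.1656.
Posterior precision = 1/σ₀² + n/σ² = 1/21.6225 + 7/5.8081 = (σ² + n·σ₀²)/(σ₀²σ²) = 157.1656/(21.6225·5.8081); posterior variance σₙ² = σ₀²σ²/(σ² + n·σ₀²) = 21.6225·5.8081/157.1656 = 0.799066.
Posterior SD = √σₙ² = √(21.6225·5.8081/157.1656) = 0.8939.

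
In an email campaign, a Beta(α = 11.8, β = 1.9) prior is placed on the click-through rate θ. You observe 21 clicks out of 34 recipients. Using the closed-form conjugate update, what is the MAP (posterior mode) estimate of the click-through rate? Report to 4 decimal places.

The Beta prior is conjugate to a Binomial/Bernoulli likelihood; the update adds successes to α and failures to β.
Posterior: Beta(α+k, β+n−k) = Beta(11.8+21, 1.9+13) = Beta(32.8, 14.9).
Mode of Beta(a,b) for a,b>1 is (a−1)/(a+b−2) = 31.8/45.7 = 0.6958.

0.6958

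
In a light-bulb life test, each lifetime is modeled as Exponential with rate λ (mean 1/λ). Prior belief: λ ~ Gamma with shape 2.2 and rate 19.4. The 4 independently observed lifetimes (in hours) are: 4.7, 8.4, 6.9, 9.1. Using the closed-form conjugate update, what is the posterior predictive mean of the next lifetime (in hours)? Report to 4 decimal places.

With a Gamma(shape α, rate β) prior on the exponential rate λ, the posterior after n observations with total T = Σxᵢ is Gamma(α+n, β+T).
Sum of observations T = 29.1 hours; n = 4.
Posterior: Gamma(2.2+4, 19.4+29.1) = Gamma(6.2, 48.5).
The predictive distribution for the next observation is Lomax; its mean is β/(α−1) = 48.5/5.2 = 9.3269.

9.3269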